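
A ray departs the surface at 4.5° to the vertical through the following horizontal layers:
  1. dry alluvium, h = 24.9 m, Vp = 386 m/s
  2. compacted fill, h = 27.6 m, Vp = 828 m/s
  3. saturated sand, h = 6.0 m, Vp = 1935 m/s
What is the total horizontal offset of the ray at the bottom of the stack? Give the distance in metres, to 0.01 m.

Apply Snell's law at each interface; in layer i the horizontal offset is hᵢ·tan θᵢ.
Layer 1: θ = 4.50°; offset = 24.9·tan 4.50° = 1.9597 m.
Layer 2: sin θ = 828·sin 4.5°/386 = 0.1683, θ = 9.69°; offset = 27.6·tan 9.69° = 4.7123 m.
Layer 3: sin θ = 1935·sin 4.5°/386 = 0.3933, θ = 23.16°; offset = 6.0·tan 23.16° = 2.5667 m.
Summing the layer offsets gives 9.2387 m.

9.24 m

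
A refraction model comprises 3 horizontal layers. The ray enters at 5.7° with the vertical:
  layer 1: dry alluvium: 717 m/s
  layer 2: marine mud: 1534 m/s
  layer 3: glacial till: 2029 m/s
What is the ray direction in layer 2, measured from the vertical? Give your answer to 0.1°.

12.3°

Ray parameter p = sin 5.7° / 717 = 1.3852e-04 s/m.
sin θ_2 = p·V_2 = 1.3852e-04 × 1534 = 0.2125.
θ_2 = arcsin 0.2125 = 12.27°.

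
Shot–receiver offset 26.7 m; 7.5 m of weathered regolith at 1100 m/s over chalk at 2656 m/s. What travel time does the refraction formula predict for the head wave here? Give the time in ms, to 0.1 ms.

22.5 ms

θ_c = arcsin(V₁/V₂) = arcsin(1100/2656) = 24.47°, cos θ_c = 0.9102.
Intercept time tᵢ = 2h cos θ_c / V₁ = 2·7.5·0.9102/1100 = 0.01241 s.
t = x/V₂ + tᵢ = 26.7/2656 + 0.01241 = 0.02246 s.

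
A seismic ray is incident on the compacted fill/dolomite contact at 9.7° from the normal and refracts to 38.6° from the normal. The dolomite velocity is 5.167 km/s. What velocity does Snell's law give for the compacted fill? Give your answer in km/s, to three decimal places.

Snell's law: sin 9.7°/V₁ = sin 38.6°/V₂.
V₁ = V₂·sin 9.7°/sin 38.6° = 5.167 × 0.2701 = 1.395 km/s.

1.395 km/s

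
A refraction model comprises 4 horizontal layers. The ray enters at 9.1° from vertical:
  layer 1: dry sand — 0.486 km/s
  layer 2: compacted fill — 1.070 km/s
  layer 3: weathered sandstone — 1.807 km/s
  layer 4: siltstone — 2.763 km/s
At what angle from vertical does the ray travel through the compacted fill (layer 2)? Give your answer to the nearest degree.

20°

Ray parameter p = sin 9.1° / 0.486 = 3.2543e-01 s/km.
sin θ_2 = p·V_2 = 3.2543e-01 × 1.070 = 0.3482.
θ_2 = 20.38° from the vertical.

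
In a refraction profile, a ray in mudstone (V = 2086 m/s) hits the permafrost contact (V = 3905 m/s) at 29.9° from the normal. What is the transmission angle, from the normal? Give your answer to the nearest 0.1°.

sin θ₁/V₁ = sin θ₂/V₂ ⇒ sin θ₂ = 3905·sin 29.9°/2086 = 3905·0.4985/2086 = 0.9332.
θ₂ = sin⁻¹(0.9332) = 68.93° (from vertical).

68.9°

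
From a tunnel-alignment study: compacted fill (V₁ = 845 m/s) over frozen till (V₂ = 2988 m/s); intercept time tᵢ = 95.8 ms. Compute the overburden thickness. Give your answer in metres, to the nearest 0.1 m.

h = tᵢ·V₁·V₂ / (2·√(V₂²−V₁²)).
√(V₂²−V₁²) = √(2988² − 845²) = 2866.0 m/s.
h = 0.0958 s × 845 × 2988 / (2 × 2866.0) = 42.20 m.

42.2 m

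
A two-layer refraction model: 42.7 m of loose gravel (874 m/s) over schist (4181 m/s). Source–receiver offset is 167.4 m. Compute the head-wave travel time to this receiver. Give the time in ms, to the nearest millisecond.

136 ms

t = x/V₂ + 2h·√(V₂²−V₁²)/(V₁V₂).
√(V₂²−V₁²) = √(4181²−874²) = 4088.6 m/s; delay term = 2·42.7·4088.6/(874·4181) = 0.09555 s.
t = 167.4/4181 + 0.09555 = 0.13559 s.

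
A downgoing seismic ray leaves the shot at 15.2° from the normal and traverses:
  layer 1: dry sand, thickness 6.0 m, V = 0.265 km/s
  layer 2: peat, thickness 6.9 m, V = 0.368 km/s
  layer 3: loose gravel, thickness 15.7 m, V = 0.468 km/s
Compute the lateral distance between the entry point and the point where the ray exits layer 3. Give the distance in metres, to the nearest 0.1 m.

Apply Snell's law at each interface; in layer i the horizontal offset is hᵢ·tan θᵢ.
Layer 1: θ = 15.20°; offset = 6.0·tan 15.20° = 1.630 m.
Layer 2: sin θ = 0.368·sin 15.2°/0.265 = 0.3641, θ = 21.35°; offset = 6.9·tan 21.35° = 2.697 m.
Layer 3: sin θ = 0.468·sin 15.2°/0.265 = 0.4630, θ = 27.58°; offset = 15.7·tan 27.58° = 8.202 m.
Σ offsets = 12.529 m.

12.5 m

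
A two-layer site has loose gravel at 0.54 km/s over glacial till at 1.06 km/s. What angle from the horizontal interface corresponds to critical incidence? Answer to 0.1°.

59.4°

Critical incidence: sin θ_c = V₁/V₂ = 0.54/1.06 = 0.5094.
θ_c = arcsin 0.5094 = 30.63°.
Measured from the interface: 90° − 30.63° = 59.37°.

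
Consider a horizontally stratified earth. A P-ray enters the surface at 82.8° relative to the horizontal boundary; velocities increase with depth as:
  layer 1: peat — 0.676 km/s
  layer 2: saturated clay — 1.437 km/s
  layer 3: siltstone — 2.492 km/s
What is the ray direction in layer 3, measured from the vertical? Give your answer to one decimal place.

From the normal: θ₁ = 90° − 82.8° = 7.2°.
Snell's law across each interface conserves sin θ / V, so sin θ_3 = V_3·sin θ₁/V₁.
sin θ_3 = 2.492 × sin 7.2° / 0.676 = 0.4620.
θ_3 = arcsin 0.4620 = 27.52°.

27.5°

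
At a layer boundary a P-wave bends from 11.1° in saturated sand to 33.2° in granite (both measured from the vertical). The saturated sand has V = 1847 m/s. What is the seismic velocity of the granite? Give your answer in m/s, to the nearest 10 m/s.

5250 m/s

sin 11.1° = 0.1925; sin 33.2° = 0.5476.
V₂ = V₁·(sin θ₂/sin θ₁) = 1847·(0.5476/0.1925) = 5253.16 m/s.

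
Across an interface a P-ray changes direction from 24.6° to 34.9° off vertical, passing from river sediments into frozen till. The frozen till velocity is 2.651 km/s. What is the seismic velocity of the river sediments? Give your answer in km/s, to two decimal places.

Snell's law: sin 24.6°/V₁ = sin 34.9°/V₂.
V₁ = V₂·sin 24.6°/sin 34.9° = 2.651 × 0.7276 = 1.93 km/s.

1.93 km/s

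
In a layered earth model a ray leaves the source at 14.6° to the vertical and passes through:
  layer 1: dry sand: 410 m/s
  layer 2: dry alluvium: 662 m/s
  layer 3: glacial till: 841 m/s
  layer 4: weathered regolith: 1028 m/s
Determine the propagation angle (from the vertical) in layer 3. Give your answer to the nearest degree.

Ray parameter p = sin 14.6° / 410 = 6.1480e-04 s/m.
sin θ_3 = p·V_3 = 6.1480e-04 × 841 = 0.5170.
θ_3 = 31.13° from the vertical.

31°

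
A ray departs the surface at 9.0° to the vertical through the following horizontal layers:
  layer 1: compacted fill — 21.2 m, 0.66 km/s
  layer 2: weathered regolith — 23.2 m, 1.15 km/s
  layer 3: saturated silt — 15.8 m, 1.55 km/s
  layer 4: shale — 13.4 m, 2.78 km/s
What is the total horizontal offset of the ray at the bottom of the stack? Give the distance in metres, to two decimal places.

Apply Snell's law at each interface; in layer i the horizontal offset is hᵢ·tan θᵢ.
Layer 1: θ = 9.00°; offset = 21.2·tan 9.00° = 3.3578 m.
Layer 2: sin θ = 1.15·sin 9.0°/0.66 = 0.2726, θ = 15.82°; offset = 23.2·tan 15.82° = 6.5726 m.
Layer 3: sin θ = 1.55·sin 9.0°/0.66 = 0.3674, θ = 21.55°; offset = 15.8·tan 21.55° = 6.2411 m.
Layer 4: sin θ = 2.78·sin 9.0°/0.66 = 0.6589, θ = 41.22°; offset = 13.4·tan 41.22° = 11.7381 m.
Total horizontal offset = 27.9096 m.

27.91 m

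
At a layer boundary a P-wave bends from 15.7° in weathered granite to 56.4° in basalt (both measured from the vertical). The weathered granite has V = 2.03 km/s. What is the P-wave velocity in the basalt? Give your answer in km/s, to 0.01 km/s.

sin 15.7° = 0.2706; sin 56.4° = 0.8329.
V₂ = V₁·(sin θ₂/sin θ₁) = 2.03·(0.8329/0.2706) = 6.25 km/s.

6.25 km/s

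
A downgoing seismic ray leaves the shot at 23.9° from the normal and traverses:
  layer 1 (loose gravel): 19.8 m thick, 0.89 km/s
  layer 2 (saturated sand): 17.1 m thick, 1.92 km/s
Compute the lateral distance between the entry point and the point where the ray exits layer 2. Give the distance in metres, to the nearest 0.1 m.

39.5 m

Apply Snell's law at each interface; in layer i the horizontal offset is hᵢ·tan θᵢ.
Layer 1: θ = 23.90°; offset = 19.8·tan 23.90° = 8.774 m.
Layer 2: sin θ = 1.92·sin 23.9°/0.89 = 0.8740, θ = 60.93°; offset = 17.1·tan 60.93° = 30.759 m.
Σ offsets = 39.533 m.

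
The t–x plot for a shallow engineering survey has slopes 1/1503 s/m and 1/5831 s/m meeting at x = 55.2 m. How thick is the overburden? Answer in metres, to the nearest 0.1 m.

h = (x_cross/2)·√((V₂−V₁)/(V₂+V₁)).
(V₂−V₁)/(V₂+V₁) = (5831−1503)/(5831+1503) = 0.5901; √ = 0.7682.
h = (55.2/2)·0.7682 = 21.20 m.

21.2 m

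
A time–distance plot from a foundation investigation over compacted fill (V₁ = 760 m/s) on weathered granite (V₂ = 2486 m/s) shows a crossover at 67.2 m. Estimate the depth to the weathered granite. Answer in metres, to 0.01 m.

h = (x_cross/2)·√((V₂−V₁)/(V₂+V₁)).
(V₂−V₁)/(V₂+V₁) = (2486−760)/(2486+760) = 0.5317; √ = 0.7292.
h = (67.2/2)·0.7292 = 24.50 m.

24.50 m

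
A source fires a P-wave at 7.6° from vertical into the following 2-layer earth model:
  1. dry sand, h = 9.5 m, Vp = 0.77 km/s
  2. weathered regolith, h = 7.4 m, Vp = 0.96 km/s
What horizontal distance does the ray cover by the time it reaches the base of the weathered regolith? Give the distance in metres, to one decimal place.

Apply Snell's law at each interface; in layer i the horizontal offset is hᵢ·tan θᵢ.
Layer 1: θ = 7.60°; offset = 9.5·tan 7.60° = 1.268 m.
Layer 2: sin θ = 0.96·sin 7.6°/0.77 = 0.1649, θ = 9.49°; offset = 7.4·tan 9.49° = 1.237 m.
Σ offsets = 2.505 m.

2.5 m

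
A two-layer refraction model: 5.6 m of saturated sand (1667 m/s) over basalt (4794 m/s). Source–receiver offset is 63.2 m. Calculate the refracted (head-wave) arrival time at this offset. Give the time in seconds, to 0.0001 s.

0.0195 s

θ_c = arcsin(V₁/V₂) = arcsin(1667/4794) = 20.35°, cos θ_c = 0.9376.
Intercept time tᵢ = 2h cos θ_c / V₁ = 2·5.6·0.9376/1667 = 0.00630 s.
t = x/V₂ + tᵢ = 63.2/4794 + 0.00630 = 0.01948 s.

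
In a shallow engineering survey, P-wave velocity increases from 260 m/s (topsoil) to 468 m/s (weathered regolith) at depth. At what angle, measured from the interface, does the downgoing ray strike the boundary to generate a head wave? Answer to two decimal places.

56.25°

At critical incidence the refracted ray runs along the interface (θ₂ = 90°), so sin θ_c = V₁/V₂.
θ_c = arcsin(260/468) = arcsin 0.5556 = 33.75°.
Measured from the interface: 90° − 33.75° = 56.25°.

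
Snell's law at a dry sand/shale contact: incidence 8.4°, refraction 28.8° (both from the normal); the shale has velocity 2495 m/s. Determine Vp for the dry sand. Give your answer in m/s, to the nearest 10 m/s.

Snell's law: sin 8.4°/V₁ = sin 28.8°/V₂.
V₁ = V₂·sin 8.4°/sin 28.8° = 2495 × 0.3032 = 756.56 m/s.

760 m/s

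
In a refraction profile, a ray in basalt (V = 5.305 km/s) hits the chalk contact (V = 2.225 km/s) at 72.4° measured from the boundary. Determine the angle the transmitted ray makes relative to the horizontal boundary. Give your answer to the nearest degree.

83°

Angle from the normal: 90° − 72.4° = 17.6°.
Snell's law: sin θ₂ = (V₂/V₁)·sin θ₁ = (2.225/5.305)·sin 17.6° = 0.1268.
θ₂ = sin⁻¹(0.1268) = 7.29° (from vertical).
From the interface: 90° − 7.29° = 82.71°.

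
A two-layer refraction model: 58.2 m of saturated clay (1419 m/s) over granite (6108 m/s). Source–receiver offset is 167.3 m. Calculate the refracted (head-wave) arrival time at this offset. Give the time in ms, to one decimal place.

t = x/V₂ + 2h·√(V₂²−V₁²)/(V₁V₂).
√(V₂²−V₁²) = √(6108²−1419²) = 5940.9 m/s; delay term = 2·58.2·5940.9/(1419·6108) = 0.07979 s.
t = 167.3/6108 + 0.07979 = 0.10718 s.

107.2 ms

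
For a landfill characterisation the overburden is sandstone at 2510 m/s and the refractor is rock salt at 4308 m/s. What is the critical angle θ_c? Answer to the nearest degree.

Critical incidence: sin θ_c = V₁/V₂ = 2510/4308 = 0.5826.
θ_c = arcsin 0.5826 = 35.64°.

36°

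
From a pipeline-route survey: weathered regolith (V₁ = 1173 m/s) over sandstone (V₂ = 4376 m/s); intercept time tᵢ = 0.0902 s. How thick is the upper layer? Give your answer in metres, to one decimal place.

54.9 m

θ_c = arcsin(1173/4376) = 15.55°; cos θ_c = 0.9634.
tᵢ = 2h cos θ_c/V₁ ⇒ h = tᵢ·V₁/(2 cos θ_c) = 0.0902·1173/(2·0.9634) = 54.91 m.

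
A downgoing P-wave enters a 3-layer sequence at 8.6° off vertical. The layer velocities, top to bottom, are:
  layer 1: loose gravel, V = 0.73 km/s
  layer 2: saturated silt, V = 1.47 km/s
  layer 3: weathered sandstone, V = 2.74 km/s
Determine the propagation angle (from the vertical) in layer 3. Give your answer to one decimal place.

Snell's law across each interface conserves sin θ / V, so sin θ_3 = V_3·sin θ₁/V₁.
sin θ_3 = 2.74 × sin 8.6° / 0.73 = 0.5613.
θ_3 = 34.14° from the vertical.

34.1°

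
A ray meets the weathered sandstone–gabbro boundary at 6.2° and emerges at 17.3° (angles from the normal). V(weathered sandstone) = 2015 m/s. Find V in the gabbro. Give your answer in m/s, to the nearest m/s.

5548 m/s

Snell's law: sin 6.2°/V₁ = sin 17.3°/V₂.
V₂ = V₁·sin 17.3°/sin 6.2° = 2015 × 2.7535 = 5548.28 m/s.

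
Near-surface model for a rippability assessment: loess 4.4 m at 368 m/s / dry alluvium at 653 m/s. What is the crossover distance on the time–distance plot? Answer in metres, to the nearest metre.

17 m

θ_c = arcsin(368/653) = 34.30°, so cos θ_c = 0.8261 and tᵢ = 2h cos θ_c/V₁ = 0.0198 s.
At crossover x/V₁ = x/V₂ + tᵢ ⇒ x = tᵢ/(1/V₁ − 1/V₂) = 0.01975/(2.7174e-03 − 1.5314e-03) = 16.66 m.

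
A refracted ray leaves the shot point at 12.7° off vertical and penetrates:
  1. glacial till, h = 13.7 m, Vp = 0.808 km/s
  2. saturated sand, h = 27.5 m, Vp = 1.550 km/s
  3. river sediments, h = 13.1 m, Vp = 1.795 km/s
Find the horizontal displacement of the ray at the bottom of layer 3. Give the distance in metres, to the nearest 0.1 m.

23.2 m

p = sin θ₁/V₁ = sin 12.7°/0.808 = 2.7209e-01 s/km is conserved through the stack.
Layer 1: θ = 12.70°; offset = 13.7·tan 12.70° = 3.087 m.
Layer 2: sin θ = p·1.550 = 0.4217 → θ = 24.94°; offset = 27.5·tan 24.94° = 12.791 m.
Layer 3: sin θ = p·1.795 = 0.4884 → θ = 29.24°; offset = 13.1·tan 29.24° = 7.332 m.
Total horizontal offset = 23.210 m.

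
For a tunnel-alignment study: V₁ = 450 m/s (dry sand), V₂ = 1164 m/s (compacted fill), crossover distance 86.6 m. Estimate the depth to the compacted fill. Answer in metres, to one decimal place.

x_cross = 2h·√((V₂+V₁)/(V₂−V₁)) → h = x_cross / (2·√((V₂+V₁)/(V₂−V₁))).
√((V₂+V₁)/(V₂−V₁)) = √((1164+450)/(1164−450)) = 1.5035.
h = 86.6 / (2·1.5035) = 28.80 m.

28.8 m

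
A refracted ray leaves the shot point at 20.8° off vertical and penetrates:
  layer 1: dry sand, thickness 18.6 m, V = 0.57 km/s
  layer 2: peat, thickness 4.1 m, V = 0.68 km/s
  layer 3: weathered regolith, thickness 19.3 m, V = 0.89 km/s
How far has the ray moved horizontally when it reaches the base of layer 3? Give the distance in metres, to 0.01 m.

Ray parameter p = sin 20.8° / 0.57 km/s = 6.2299e-01 s/km.
Layer 1: θ = 20.80°; offset = 18.6·tan 20.80° = 7.0655 m.
Layer 2: sin θ = p·0.68 = 0.4236 → θ = 25.06°; offset = 4.1·tan 25.06° = 1.9175 m.
Layer 3: sin θ = p·0.89 = 0.5545 → θ = 33.67°; offset = 19.3·tan 33.67° = 12.8588 m.
Total horizontal offset = 21.8417 m.

21.84 m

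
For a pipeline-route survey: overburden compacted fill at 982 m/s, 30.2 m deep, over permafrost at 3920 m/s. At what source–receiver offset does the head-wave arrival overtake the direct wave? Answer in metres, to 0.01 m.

x_cross = 2h·√((V₂+V₁)/(V₂−V₁)).
(V₂+V₁)/(V₂−V₁) = (3920+982)/(3920−982) = 1.6685; √ = 1.2917.
x_cross = 2·30.2·1.2917 = 78.02 m.

78.02 m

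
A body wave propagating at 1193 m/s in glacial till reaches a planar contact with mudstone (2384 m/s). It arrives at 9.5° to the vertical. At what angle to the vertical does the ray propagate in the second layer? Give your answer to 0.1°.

Snell's law: sin θ₂ = (V₂/V₁)·sin θ₁ = (2384/1193)·sin 9.5° = 0.3298.
θ₂ = arcsin 0.3298 = 19.26° from the normal.

19.3°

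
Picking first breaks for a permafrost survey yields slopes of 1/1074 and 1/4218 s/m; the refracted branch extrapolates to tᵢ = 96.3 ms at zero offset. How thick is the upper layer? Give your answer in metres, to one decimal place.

h = tᵢ·V₁·V₂ / (2·√(V₂²−V₁²)).
√(V₂²−V₁²) = √(4218² − 1074²) = 4079.0 m/s.
h = 0.0963 s × 1074 × 4218 / (2 × 4079.0) = 53.48 m.

53.5 m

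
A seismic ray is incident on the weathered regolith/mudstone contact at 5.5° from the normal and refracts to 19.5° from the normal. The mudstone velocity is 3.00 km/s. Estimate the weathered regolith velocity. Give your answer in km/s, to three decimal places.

0.861 km/s

sin 5.5° = 0.0958; sin 19.5° = 0.3338.
V₁ = V₂·(sin θ₁/sin θ₂) = 3.00·(0.0958/0.3338) = 0.861 km/s.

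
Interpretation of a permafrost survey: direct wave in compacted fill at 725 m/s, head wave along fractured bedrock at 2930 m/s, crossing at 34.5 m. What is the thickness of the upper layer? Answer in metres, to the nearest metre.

x_cross = 2h·√((V₂+V₁)/(V₂−V₁)) → h = x_cross / (2·√((V₂+V₁)/(V₂−V₁))).
√((V₂+V₁)/(V₂−V₁)) = √((2930+725)/(2930−725)) = 1.2875.
h = 34.5 / (2·1.2875) = 13.40 m.

13 m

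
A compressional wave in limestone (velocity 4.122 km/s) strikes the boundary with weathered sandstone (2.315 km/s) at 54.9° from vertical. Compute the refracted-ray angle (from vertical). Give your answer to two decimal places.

Snell's law: sin θ₂ = (V₂/V₁)·sin θ₁ = (2.315/4.122)·sin 54.9° = 0.4595.
θ₂ = sin⁻¹(0.4595) = 27.35° (from vertical).

27.35°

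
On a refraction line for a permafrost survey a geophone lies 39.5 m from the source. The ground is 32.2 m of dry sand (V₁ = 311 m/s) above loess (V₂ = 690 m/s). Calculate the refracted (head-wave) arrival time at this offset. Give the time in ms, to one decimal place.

θ_c = arcsin(V₁/V₂) = arcsin(311/690) = 26.79°, cos θ_c = 0.8927.
Intercept time tᵢ = 2h cos θ_c / V₁ = 2·32.2·0.8927/311 = 0.18485 s.
t = x/V₂ + tᵢ = 39.5/690 + 0.18485 = 0.24209 s.

242.1 ms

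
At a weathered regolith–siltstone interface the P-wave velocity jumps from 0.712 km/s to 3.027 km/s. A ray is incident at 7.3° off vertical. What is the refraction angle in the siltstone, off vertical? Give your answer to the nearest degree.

33°

sin θ₁/V₁ = sin θ₂/V₂ ⇒ sin θ₂ = 3.027·sin 7.3°/0.712 = 3.027·0.1271/0.712 = 0.5402.
θ₂ = sin⁻¹(0.5402) = 32.70° (from vertical).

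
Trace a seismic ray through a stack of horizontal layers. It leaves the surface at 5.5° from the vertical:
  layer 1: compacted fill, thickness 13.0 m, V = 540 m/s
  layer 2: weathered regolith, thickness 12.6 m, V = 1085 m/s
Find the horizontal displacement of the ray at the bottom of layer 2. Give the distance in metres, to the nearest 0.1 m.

3.7 m

Ray parameter p = sin 5.5° / 540 m/s = 1.7749e-04 s/m.
Layer 1: θ = 5.50°; offset = 13.0·tan 5.50° = 1.252 m.
Layer 2: sin θ = p·1085 = 0.1926 → θ = 11.10°; offset = 12.6·tan 11.10° = 2.473 m.
Total horizontal offset = 3.725 m.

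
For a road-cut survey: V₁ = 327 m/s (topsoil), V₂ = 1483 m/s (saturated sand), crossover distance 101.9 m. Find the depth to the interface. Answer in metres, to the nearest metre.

h = (x_cross/2)·√((V₂−V₁)/(V₂+V₁)).
(V₂−V₁)/(V₂+V₁) = (1483−327)/(1483+327) = 0.6387; √ = 0.7992.
h = (101.9/2)·0.7992 = 40.72 m.

41 m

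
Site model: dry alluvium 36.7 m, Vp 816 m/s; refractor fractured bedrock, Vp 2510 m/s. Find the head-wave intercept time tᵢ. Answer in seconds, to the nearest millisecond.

0.085 s

θ_c = arcsin(V₁/V₂) = arcsin(816/2510) = 18.97°; cos θ_c = 0.9457.
tᵢ = 2h·cos θ_c / V₁ = 2·36.7·0.9457 / 816 = 0.08506 s.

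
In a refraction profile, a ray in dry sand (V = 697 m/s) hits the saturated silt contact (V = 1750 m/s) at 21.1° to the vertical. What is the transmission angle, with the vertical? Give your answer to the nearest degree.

Snell's law: sin θ₂ = (V₂/V₁)·sin θ₁ = (1750/697)·sin 21.1° = 0.9039.
θ₂ = sin⁻¹(0.9039) = 64.67° (from vertical).

65°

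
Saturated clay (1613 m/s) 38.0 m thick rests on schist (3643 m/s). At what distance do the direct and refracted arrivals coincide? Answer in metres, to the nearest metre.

122 m

θ_c = arcsin(1613/3643) = 26.28°, so cos θ_c = 0.8966 and tᵢ = 2h cos θ_c/V₁ = 0.0422 s.
At crossover x/V₁ = x/V₂ + tᵢ ⇒ x = tᵢ/(1/V₁ − 1/V₂) = 0.04225/(6.1996e-04 − 2.7450e-04) = 122.29 m.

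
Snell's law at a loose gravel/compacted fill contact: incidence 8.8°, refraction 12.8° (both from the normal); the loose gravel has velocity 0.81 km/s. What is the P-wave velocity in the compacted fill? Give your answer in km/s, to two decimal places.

1.17 km/s

Snell's law: sin 8.8°/V₁ = sin 12.8°/V₂.
V₂ = V₁·sin 12.8°/sin 8.8° = 0.81 × 1.4482 = 1.17 km/s.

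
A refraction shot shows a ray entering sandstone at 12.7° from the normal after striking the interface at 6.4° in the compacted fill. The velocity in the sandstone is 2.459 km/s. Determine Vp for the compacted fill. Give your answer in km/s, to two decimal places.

Snell's law: sin 6.4°/V₁ = sin 12.7°/V₂.
V₁ = V₂·sin 6.4°/sin 12.7° = 2.459 × 0.5070 = 1.25 km/s.

1.25 km/s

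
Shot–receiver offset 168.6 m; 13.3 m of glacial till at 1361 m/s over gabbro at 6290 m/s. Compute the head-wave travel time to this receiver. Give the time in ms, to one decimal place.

t = x/V₂ + 2h·√(V₂²−V₁²)/(V₁V₂).
√(V₂²−V₁²) = √(6290²−1361²) = 6141.0 m/s; delay term = 2·13.3·6141.0/(1361·6290) = 0.01908 s.
t = 168.6/6290 + 0.01908 = 0.04589 s.

45.9 ms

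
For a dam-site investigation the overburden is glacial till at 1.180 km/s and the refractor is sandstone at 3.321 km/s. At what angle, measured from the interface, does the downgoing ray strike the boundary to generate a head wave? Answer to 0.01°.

At critical incidence the refracted ray runs along the interface (θ₂ = 90°), so sin θ_c = V₁/V₂.
θ_c = arcsin(1.180/3.321) = arcsin 0.3553 = 20.81°.
Measured from the interface: 90° − 20.81° = 69.19°.

69.19°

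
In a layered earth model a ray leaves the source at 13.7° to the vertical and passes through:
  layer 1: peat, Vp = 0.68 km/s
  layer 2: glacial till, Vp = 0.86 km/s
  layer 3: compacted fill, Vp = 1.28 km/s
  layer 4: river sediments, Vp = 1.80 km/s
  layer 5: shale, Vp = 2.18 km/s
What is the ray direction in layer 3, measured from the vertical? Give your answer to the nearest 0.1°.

26.5°

Snell's law across each interface conserves sin θ / V, so sin θ_3 = V_3·sin θ₁/V₁.
sin θ_3 = 1.28 × sin 13.7° / 0.68 = 0.4458.
θ_3 = 26.48° from the vertical.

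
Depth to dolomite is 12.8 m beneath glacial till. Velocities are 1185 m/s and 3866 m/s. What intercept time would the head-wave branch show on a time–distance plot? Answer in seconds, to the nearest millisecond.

0.021 s

θ_c = arcsin(V₁/V₂) = arcsin(1185/3866) = 17.85°; cos θ_c = 0.9519.
tᵢ = 2h·cos θ_c / V₁ = 2·12.8·0.9519 / 1185 = 0.02056 s.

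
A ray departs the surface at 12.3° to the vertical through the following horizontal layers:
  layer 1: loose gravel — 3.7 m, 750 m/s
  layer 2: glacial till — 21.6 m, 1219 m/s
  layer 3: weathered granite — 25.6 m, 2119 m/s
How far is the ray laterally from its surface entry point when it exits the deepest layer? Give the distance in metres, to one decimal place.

28.1 m

p = sin θ₁/V₁ = sin 12.3°/750 = 2.8404e-04 s/m is conserved through the stack.
Layer 1: θ = 12.30°; offset = 3.7·tan 12.30° = 0.807 m.
Layer 2: sin θ = p·1219 = 0.3462 → θ = 20.26°; offset = 21.6·tan 20.26° = 7.972 m.
Layer 3: sin θ = p·2119 = 0.6019 → θ = 37.00°; offset = 25.6·tan 37.00° = 19.294 m.
Total horizontal offset = 28.073 m.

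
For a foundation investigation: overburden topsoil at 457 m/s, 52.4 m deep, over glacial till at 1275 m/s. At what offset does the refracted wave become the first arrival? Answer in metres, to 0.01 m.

152.50 m

x_cross = 2h·√((V₂+V₁)/(V₂−V₁)).
(V₂+V₁)/(V₂−V₁) = (1275+457)/(1275−457) = 2.1174; √ = 1.4551.
x_cross = 2·52.4·1.4551 = 152.50 m.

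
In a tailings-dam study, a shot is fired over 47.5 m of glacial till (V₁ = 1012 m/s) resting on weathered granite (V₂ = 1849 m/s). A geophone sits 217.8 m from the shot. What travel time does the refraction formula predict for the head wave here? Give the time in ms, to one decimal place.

196.4 ms

t = x/V₂ + 2h·√(V₂²−V₁²)/(V₁V₂).
√(V₂²−V₁²) = √(1849²−1012²) = 1547.5 m/s; delay term = 2·47.5·1547.5/(1012·1849) = 0.07856 s.
t = 217.8/1849 + 0.07856 = 0.19636 s.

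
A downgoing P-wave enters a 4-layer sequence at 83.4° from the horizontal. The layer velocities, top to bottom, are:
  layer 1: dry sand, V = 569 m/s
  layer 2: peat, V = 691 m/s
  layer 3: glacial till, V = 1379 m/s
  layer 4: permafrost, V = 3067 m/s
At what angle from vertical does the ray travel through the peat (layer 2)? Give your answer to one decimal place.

From the normal: θ₁ = 90° − 83.4° = 6.6°.
Ray parameter p = sin 6.6° / 569 = 2.0200e-04 s/m.
sin θ_2 = p·V_2 = 2.0200e-04 × 691 = 0.1396.
θ_2 = arcsin 0.1396 = 8.02°.

8.0°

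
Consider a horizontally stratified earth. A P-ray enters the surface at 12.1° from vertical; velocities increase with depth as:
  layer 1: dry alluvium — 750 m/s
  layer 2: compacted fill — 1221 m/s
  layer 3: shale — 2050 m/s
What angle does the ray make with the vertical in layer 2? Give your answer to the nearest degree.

Snell's law across each interface conserves sin θ / V, so sin θ_2 = V_2·sin θ₁/V₁.
sin θ_2 = 1221 × sin 12.1° / 750 = 0.3413.
θ_2 = 19.95° from the vertical.

20°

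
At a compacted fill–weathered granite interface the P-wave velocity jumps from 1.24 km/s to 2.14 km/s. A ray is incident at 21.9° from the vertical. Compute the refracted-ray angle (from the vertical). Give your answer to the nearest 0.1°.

sin θ₁/V₁ = sin θ₂/V₂ ⇒ sin θ₂ = 2.14·sin 21.9°/1.24 = 2.14·0.3730/1.24 = 0.6437.
θ₂ = sin⁻¹(0.6437) = 40.07° (from vertical).

40.1°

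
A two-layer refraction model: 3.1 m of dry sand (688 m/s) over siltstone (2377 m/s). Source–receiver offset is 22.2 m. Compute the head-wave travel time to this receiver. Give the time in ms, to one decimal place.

θ_c = arcsin(V₁/V₂) = arcsin(688/2377) = 16.82°, cos θ_c = 0.9572.
Intercept time tᵢ = 2h cos θ_c / V₁ = 2·3.1·0.9572/688 = 0.00863 s.
t = x/V₂ + tᵢ = 22.2/2377 + 0.00863 = 0.01797 s.

18.0 ms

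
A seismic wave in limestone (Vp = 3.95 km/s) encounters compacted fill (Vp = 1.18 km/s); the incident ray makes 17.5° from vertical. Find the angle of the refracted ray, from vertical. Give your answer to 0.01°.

Snell's law: sin θ₂ = (V₂/V₁)·sin θ₁ = (1.18/3.95)·sin 17.5° = 0.0898.
θ₂ = sin⁻¹(0.0898) = 5.15° (from vertical).

5.15°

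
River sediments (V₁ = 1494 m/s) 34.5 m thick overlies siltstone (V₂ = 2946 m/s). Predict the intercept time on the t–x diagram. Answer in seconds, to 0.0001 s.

θ_c = arcsin(V₁/V₂) = arcsin(1494/2946) = 30.47°; cos θ_c = 0.8619.
tᵢ = 2h·cos θ_c / V₁ = 2·34.5·0.8619 / 1494 = 0.03981 s.

0.0398 s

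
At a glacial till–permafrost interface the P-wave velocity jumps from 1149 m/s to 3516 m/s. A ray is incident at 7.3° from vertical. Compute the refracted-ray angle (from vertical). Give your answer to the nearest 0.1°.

sin θ₁/V₁ = sin θ₂/V₂ ⇒ sin θ₂ = 3516·sin 7.3°/1149 = 3516·0.1271/1149 = 0.3888.
θ₂ = sin⁻¹(0.3888) = 22.88° (from vertical).

22.9°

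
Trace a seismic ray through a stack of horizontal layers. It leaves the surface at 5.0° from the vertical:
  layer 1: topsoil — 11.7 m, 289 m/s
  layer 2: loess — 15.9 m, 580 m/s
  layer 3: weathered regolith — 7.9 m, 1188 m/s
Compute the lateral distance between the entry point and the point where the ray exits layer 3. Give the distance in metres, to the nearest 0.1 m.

6.9 m

Apply Snell's law at each interface; in layer i the horizontal offset is hᵢ·tan θᵢ.
Layer 1: θ = 5.00°; offset = 11.7·tan 5.00° = 1.024 m.
Layer 2: sin θ = 580·sin 5.0°/289 = 0.1749, θ = 10.07°; offset = 15.9·tan 10.07° = 2.825 m.
Layer 3: sin θ = 1188·sin 5.0°/289 = 0.3583, θ = 20.99°; offset = 7.9·tan 20.99° = 3.032 m.
Total horizontal offset = 6.880 m.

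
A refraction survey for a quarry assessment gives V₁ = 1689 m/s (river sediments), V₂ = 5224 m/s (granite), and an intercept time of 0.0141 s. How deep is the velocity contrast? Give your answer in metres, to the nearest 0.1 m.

θ_c = arcsin(1689/5224) = 18.86°; cos θ_c = 0.9463.
tᵢ = 2h cos θ_c/V₁ ⇒ h = tᵢ·V₁/(2 cos θ_c) = 0.0141·1689/(2·0.9463) = 12.58 m.

12.6 m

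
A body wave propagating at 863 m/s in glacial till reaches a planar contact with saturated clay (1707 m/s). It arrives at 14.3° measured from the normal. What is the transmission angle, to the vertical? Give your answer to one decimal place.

Snell's law: sin θ₂ = (V₂/V₁)·sin θ₁ = (1707/863)·sin 14.3° = 0.4886.
θ₂ = arcsin 0.4886 = 29.25° from the normal.

29.2°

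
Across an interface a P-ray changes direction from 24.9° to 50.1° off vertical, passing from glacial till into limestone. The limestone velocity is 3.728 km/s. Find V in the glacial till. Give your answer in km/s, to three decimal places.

Snell's law: sin 24.9°/V₁ = sin 50.1°/V₂.
V₁ = V₂·sin 24.9°/sin 50.1° = 3.728 × 0.5488 = 2.046 km/s.

2.046 km/s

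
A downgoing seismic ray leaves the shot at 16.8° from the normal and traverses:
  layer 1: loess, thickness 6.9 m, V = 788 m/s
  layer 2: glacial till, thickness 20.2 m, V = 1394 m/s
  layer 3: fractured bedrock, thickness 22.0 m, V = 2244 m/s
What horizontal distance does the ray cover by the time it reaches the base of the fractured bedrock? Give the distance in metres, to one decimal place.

p = sin θ₁/V₁ = sin 16.8°/788 = 3.6679e-04 s/m is conserved through the stack.
Layer 1: θ = 16.80°; offset = 6.9·tan 16.80° = 2.083 m.
Layer 2: sin θ = p·1394 = 0.5113 → θ = 30.75°; offset = 20.2·tan 30.75° = 12.018 m.
Layer 3: sin θ = p·2244 = 0.8231 → θ = 55.39°; offset = 22.0·tan 55.39° = 31.884 m.
Σ offsets = 45.986 m.

46.0 m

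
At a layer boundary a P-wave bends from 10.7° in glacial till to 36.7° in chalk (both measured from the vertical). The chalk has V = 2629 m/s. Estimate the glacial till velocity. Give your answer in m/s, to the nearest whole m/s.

Snell's law: sin 10.7°/V₁ = sin 36.7°/V₂.
V₁ = V₂·sin 10.7°/sin 36.7° = 2629 × 0.3107 = 816.76 m/s.

817 m/s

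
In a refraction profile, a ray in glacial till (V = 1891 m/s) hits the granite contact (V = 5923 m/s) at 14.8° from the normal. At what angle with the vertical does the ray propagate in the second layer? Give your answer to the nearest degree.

sin θ₁/V₁ = sin θ₂/V₂ ⇒ sin θ₂ = 5923·sin 14.8°/1891 = 5923·0.2554/1891 = 0.8001.
θ₂ = sin⁻¹(0.8001) = 53.14° (from vertical).

53°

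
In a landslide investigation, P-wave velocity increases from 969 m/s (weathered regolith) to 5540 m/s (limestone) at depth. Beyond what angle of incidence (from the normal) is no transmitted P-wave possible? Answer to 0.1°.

At critical incidence the refracted ray runs along the interface (θ₂ = 90°), so sin θ_c = V₁/V₂.
θ_c = arcsin(969/5540) = arcsin 0.1749 = 10.07°.

10.1°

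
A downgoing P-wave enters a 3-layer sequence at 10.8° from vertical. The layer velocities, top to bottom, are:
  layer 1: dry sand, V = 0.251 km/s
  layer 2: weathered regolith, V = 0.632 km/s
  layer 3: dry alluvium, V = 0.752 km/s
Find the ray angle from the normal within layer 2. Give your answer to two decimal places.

Snell's law across each interface conserves sin θ / V, so sin θ_2 = V_2·sin θ₁/V₁.
sin θ_2 = 0.632 × sin 10.8° / 0.251 = 0.4718.
θ_2 = 28.15° from the vertical.

28.15°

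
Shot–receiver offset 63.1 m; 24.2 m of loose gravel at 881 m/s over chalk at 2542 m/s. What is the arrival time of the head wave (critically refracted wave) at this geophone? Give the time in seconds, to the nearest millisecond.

0.076 s

θ_c = arcsin(V₁/V₂) = arcsin(881/2542) = 20.28°, cos θ_c = 0.9380.
Intercept time tᵢ = 2h cos θ_c / V₁ = 2·24.2·0.9380/881 = 0.05153 s.
t = x/V₂ + tᵢ = 63.1/2542 + 0.05153 = 0.07636 s.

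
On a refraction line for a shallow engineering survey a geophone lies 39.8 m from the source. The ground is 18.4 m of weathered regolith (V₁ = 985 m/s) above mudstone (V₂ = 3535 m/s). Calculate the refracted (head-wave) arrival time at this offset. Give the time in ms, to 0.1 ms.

t = x/V₂ + 2h·√(V₂²−V₁²)/(V₁V₂).
√(V₂²−V₁²) = √(3535²−985²) = 3395.0 m/s; delay term = 2·18.4·3395.0/(985·3535) = 0.03588 s.
t = 39.8/3535 + 0.03588 = 0.04714 s.

47.1 ms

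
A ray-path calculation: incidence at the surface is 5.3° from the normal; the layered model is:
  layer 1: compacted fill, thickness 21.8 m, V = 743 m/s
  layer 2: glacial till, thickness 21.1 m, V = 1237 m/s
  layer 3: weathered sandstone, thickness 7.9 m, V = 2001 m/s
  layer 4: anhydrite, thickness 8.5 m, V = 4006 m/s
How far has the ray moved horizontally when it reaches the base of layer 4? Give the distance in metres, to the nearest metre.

Apply Snell's law at each interface; in layer i the horizontal offset is hᵢ·tan θᵢ.
Layer 1: θ = 5.30°; offset = 21.8·tan 5.30° = 2.022 m.
Layer 2: sin θ = 1237·sin 5.3°/743 = 0.1538, θ = 8.85°; offset = 21.1·tan 8.85° = 3.284 m.
Layer 3: sin θ = 2001·sin 5.3°/743 = 0.2488, θ = 14.40°; offset = 7.9·tan 14.40° = 2.029 m.
Layer 4: sin θ = 4006·sin 5.3°/743 = 0.4980, θ = 29.87°; offset = 8.5·tan 29.87° = 4.882 m.
Σ offsets = 12.217 m.

12 m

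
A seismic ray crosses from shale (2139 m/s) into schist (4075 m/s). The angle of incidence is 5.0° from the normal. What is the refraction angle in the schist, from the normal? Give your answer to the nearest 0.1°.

sin θ₁/V₁ = sin θ₂/V₂ ⇒ sin θ₂ = 4075·sin 5.0°/2139 = 4075·0.0872/2139 = 0.1660.
θ₂ = arcsin 0.1660 = 9.56° from the normal.

9.6°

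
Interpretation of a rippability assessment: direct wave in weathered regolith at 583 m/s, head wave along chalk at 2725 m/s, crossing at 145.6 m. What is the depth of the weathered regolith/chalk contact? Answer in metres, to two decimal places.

h = (x_cross/2)·√((V₂−V₁)/(V₂+V₁)).
(V₂−V₁)/(V₂+V₁) = (2725−583)/(2725+583) = 0.6475; √ = 0.8047.
h = (145.6/2)·0.8047 = 58.58 m.

58.58 m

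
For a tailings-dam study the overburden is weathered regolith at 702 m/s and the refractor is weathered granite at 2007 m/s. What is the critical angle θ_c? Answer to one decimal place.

At critical incidence the refracted ray runs along the interface (θ₂ = 90°), so sin θ_c = V₁/V₂.
θ_c = arcsin(702/2007) = arcsin 0.3498 = 20.47°.

20.5°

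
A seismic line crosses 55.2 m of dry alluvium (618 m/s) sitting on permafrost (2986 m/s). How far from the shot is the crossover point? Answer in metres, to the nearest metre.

136 m

x_cross = 2h·√((V₂+V₁)/(V₂−V₁)).
(V₂+V₁)/(V₂−V₁) = (2986+618)/(2986−618) = 1.5220; √ = 1.2337.
x_cross = 2·55.2·1.2337 = 136.20 m.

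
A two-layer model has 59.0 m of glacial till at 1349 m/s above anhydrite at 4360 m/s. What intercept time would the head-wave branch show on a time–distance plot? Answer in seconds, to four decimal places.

0.0832 s

tᵢ = 2h·√(V₂²−V₁²)/(V₁V₂).
√(V₂²−V₁²) = √(4360²−1349²) = 4146.1 m/s.
tᵢ = 2·59.0·4146.1/(1349·4360) = 0.08318 s.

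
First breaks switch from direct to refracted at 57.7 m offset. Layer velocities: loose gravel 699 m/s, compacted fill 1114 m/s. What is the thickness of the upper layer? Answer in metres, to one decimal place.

13.8 m

h = (x_cross/2)·√((V₂−V₁)/(V₂+V₁)).
(V₂−V₁)/(V₂+V₁) = (1114−699)/(1114+699) = 0.2289; √ = 0.4784.
h = (57.7/2)·0.4784 = 13.80 m.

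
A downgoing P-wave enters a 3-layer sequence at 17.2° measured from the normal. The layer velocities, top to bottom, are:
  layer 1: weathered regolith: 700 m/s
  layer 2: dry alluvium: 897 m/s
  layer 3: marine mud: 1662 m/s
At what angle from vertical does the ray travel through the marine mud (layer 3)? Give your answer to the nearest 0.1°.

Snell's law across each interface conserves sin θ / V, so sin θ_3 = V_3·sin θ₁/V₁.
sin θ_3 = 1662 × sin 17.2° / 700 = 0.7021.
θ_3 = 44.60° from the vertical.

44.6°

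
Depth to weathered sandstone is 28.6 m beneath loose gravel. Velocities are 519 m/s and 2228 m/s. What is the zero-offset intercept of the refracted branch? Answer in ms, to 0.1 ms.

tᵢ = 2h·√(V₂²−V₁²)/(V₁V₂).
√(V₂²−V₁²) = √(2228²−519²) = 2166.7 m/s.
tᵢ = 2·28.6·2166.7/(519·2228) = 0.10718 s.

107.2 ms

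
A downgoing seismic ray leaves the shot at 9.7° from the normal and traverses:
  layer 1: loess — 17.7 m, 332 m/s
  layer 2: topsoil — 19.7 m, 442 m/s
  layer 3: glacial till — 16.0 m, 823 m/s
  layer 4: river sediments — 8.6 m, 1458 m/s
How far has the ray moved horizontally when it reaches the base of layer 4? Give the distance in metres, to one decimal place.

Ray parameter p = sin 9.7° / 332 m/s = 5.0750e-04 s/m.
Layer 1: θ = 9.70°; offset = 17.7·tan 9.70° = 3.026 m.
Layer 2: sin θ = p·442 = 0.2243 → θ = 12.96°; offset = 19.7·tan 12.96° = 4.535 m.
Layer 3: sin θ = p·823 = 0.4177 → θ = 24.69°; offset = 16.0·tan 24.69° = 7.355 m.
Layer 4: sin θ = p·1458 = 0.7399 → θ = 47.73°; offset = 8.6·tan 47.73° = 9.460 m.
Total horizontal offset = 24.375 m.

24.4 m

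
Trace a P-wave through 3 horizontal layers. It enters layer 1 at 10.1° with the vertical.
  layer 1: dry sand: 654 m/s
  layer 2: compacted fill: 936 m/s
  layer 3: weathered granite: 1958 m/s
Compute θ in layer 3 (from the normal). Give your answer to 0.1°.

31.7°

Snell's law across each interface conserves sin θ / V, so sin θ_3 = V_3·sin θ₁/V₁.
sin θ_3 = 1958 × sin 10.1° / 654 = 0.5250.
θ_3 = 31.67° from the vertical.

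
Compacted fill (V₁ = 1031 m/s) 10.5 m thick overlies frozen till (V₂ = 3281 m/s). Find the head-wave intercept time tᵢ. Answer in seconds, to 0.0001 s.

0.0193 s

θ_c = arcsin(V₁/V₂) = arcsin(1031/3281) = 18.31°; cos θ_c = 0.9493.
tᵢ = 2h·cos θ_c / V₁ = 2·10.5·0.9493 / 1031 = 0.01934 s.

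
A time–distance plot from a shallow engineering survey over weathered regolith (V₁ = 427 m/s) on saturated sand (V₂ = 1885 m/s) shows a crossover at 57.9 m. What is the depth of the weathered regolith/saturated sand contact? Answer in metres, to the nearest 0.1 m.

x_cross = 2h·√((V₂+V₁)/(V₂−V₁)) → h = x_cross / (2·√((V₂+V₁)/(V₂−V₁))).
√((V₂+V₁)/(V₂−V₁)) = √((1885+427)/(1885−427)) = 1.2593.
h = 57.9 / (2·1.2593) = 22.99 m.

23.0 m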